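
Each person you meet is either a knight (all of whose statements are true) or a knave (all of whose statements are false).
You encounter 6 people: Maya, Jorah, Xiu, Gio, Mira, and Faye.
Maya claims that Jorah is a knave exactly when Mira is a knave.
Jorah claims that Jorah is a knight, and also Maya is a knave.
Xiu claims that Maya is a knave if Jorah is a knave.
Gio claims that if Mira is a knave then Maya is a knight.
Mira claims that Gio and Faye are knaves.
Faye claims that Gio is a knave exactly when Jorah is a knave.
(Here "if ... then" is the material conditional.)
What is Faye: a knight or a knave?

Faye is a knave.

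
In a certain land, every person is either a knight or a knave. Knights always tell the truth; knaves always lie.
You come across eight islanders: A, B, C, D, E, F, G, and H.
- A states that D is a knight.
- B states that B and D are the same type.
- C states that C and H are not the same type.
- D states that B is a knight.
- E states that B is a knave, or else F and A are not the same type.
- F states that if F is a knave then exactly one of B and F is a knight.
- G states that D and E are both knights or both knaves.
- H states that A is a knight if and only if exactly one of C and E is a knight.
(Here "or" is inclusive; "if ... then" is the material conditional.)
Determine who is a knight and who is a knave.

A is a knight, B is a knight, C is a knave, D is a knight, E is a knave, F is a knight, G is a knave, and H is a knave.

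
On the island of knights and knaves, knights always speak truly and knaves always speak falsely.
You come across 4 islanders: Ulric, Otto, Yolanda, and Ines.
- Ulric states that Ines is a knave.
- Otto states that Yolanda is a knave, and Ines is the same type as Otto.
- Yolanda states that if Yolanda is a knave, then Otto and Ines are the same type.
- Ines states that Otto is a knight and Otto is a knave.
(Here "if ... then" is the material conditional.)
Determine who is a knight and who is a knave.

As a knight, Ulric's statement "Ines is a knave" should be true; it is.
Otto is a knave, so "Yolanda is a knave, and Ines is the same type as Otto" must be false — and it is.
Yolanda is a knight; "if Yolanda is a knave, then Otto and Ines are the same type" is true, as required.
Ines is a knave, so "Otto is a knight and Otto is a knave" must be false — and it is.

Ulric is a knight, Otto is a knave, Yolanda is a knight, and Ines is a knave.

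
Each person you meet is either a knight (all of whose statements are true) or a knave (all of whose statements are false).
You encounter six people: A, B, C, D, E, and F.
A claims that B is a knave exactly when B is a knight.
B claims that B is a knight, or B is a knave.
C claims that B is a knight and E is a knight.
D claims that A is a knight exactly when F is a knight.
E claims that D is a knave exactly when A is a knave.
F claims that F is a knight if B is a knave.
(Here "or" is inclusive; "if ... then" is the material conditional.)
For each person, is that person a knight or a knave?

Knights: B, C, E, and F. Knaves: A and D.

As a knave, A's statement "B is a knave exactly when B is a knight" should be False; it is.
B is a knight; "B is a knight, or B is a knave" is True, as required.
As a knight, C's statement "B is a knight and E is a knight" should be True; it is.
As a knave, D's statement "A is a knight exactly when F is a knight" should be False; it is.
E (knight): "D is a knave exactly when A is a knave" — True. ✓
Since F is a knight, "F is a knight if B is a knave" needs to be True, which holds.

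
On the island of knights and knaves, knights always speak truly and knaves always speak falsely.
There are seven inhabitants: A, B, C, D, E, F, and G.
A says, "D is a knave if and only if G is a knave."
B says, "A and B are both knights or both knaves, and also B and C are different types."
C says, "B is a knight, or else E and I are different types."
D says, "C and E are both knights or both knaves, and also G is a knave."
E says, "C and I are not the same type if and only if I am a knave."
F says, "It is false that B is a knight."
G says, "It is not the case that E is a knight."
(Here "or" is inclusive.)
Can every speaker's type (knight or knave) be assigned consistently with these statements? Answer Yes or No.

Yes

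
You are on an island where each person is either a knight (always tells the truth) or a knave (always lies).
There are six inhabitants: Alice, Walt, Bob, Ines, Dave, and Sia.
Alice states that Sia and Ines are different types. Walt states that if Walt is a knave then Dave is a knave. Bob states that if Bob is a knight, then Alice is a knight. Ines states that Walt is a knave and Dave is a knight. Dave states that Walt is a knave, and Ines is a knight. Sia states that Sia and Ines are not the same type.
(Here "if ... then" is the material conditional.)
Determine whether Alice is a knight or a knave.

Consistent assignments: {Alice=knight, Walt=knight, Bob=knight, Ines=knave, Dave=knave, Sia=knight}
In every consistent assignment, Alice is a knight.

Alice is a knight.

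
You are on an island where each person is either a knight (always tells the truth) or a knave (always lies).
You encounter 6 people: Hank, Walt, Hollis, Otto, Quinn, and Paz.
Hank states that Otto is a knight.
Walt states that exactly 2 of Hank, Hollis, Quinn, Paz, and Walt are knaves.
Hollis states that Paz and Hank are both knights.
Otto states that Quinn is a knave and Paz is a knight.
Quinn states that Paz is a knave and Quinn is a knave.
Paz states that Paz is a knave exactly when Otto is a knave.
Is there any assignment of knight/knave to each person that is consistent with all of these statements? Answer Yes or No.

No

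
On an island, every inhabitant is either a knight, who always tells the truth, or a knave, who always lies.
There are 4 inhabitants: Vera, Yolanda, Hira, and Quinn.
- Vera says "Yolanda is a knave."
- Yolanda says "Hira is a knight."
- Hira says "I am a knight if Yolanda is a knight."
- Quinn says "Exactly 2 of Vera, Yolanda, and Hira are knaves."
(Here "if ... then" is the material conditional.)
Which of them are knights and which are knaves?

Vera is a knave, so "Yolanda is a knave" must be False — and it is.
Yolanda is a knight, so "Hira is a knight" must be true — and it is.
As a knight, Hira's statement "I am a knight if Yolanda is a knight" should be true; it is.
Quinn is a knave, so "exactly 2 of Vera, Yolanda, and Hira are knaves" must be False — and it is.

Knights: Yolanda and Hira. Knaves: Vera and Quinn.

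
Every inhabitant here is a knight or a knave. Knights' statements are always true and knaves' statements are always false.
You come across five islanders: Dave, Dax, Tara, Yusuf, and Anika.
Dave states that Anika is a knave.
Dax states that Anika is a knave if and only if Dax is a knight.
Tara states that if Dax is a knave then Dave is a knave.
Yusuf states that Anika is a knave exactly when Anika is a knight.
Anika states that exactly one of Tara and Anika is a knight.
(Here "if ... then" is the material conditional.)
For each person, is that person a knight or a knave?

Dave is a knight, Dax is a knave, Tara is a knave, Yusuf is a knave, and Anika is a knave.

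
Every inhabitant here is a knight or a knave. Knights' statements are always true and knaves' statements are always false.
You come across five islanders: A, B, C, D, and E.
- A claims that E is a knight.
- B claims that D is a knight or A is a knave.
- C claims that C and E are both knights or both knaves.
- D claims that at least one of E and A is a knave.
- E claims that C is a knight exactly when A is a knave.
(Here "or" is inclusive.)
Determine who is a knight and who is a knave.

A (knight): "E is a knight" — true. ✓
B is a knave, and the claim "D is a knight or A is a knave" is indeed false.
Since C is a knave, "C and E are both knights or both knaves" needs to be false, which holds.
D (knave): "at least one of E and A is a knave" — false. ✓
E is a knight, and the claim "C is a knight exactly when A is a knave" is indeed true.

A is a knight, B is a knave, C is a knave, D is a knave, and E is a knight.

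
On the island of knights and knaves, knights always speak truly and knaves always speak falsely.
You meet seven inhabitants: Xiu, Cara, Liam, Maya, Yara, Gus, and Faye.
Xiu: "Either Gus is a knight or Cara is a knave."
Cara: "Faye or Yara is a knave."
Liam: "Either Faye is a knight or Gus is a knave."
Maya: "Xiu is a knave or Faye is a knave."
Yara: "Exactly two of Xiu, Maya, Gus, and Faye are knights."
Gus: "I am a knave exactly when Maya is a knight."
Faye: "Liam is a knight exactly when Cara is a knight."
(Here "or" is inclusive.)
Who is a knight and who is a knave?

Xiu is a knight, Cara is a knight, Liam is a knight, Maya is a knave, Yara is a knave, Gus is a knight, and Faye is a knight.

Since Xiu is a knight, "either Gus is a knight or Cara is a knave" needs to be true, which holds.
As a knight, Cara's statement "Faye or Yara is a knave" should be true; it is.
As a knight, Liam's statement "either Faye is a knight or Gus is a knave" should be true; it is.
Since Maya is a knave, "Xiu is a knave or Faye is a knave" needs to be False, which holds.
As a knave, Yara's statement "exactly two of Xiu, Maya, Gus, and Faye are knights" should be False; it is.
As a knight, Gus's statement "I am a knave exactly when Maya is a knight" should be true; it is.
Faye is a knight; "Liam is a knight exactly when Cara is a knight" is true, as required.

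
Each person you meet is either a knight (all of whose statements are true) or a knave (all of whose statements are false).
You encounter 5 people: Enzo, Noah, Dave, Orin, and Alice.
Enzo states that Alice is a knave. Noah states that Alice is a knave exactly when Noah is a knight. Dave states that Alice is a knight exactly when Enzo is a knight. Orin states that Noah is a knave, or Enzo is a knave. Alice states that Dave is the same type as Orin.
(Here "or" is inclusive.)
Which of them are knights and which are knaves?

Enzo is a knight, Noah is a knave, Dave is a knave, Orin is a knight, and Alice is a knave.

Enzo is a knight; "Alice is a knave" is True, as required.
Noah (knave): "Alice is a knave exactly when Noah is a knight" — False. ✓
Dave (knave): "Alice is a knight exactly when Enzo is a knight" — False. ✓
Since Orin is a knight, "Noah is a knave, or Enzo is a knave" needs to be True, which holds.
As a knave, Alice's statement "Dave is the same type as Orin" should be False; it is.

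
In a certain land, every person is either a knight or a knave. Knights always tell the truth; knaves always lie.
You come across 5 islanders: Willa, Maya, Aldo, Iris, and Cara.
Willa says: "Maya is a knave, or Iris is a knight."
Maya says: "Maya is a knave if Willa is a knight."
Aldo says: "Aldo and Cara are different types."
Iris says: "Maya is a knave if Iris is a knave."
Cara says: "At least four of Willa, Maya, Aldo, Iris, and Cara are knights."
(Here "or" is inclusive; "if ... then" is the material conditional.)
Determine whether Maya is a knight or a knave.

Maya is a knight.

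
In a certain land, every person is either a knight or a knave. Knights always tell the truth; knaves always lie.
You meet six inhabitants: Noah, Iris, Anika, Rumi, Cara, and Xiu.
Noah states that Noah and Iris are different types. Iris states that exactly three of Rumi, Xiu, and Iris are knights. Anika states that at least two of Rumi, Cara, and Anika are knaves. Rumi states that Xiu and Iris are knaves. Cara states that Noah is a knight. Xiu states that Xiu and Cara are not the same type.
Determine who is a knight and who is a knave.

Noah is a knave, Iris is a knave, Anika is a knight, Rumi is a knave, Cara is a knave, and Xiu is a knight.

Noah (knave): "Noah and Iris are different types" — False. ✓
Iris is a knave, and the claim "exactly three of Rumi, Xiu, and Iris are knights" is indeed False.
Anika (knight): "at least two of Rumi, Cara, and Anika are knaves" — true. ✓
As a knave, Rumi's statement "Xiu and Iris are knaves" should be False; it is.
As a knave, Cara's statement "Noah is a knight" should be False; it is.
Xiu is a knight, so "Xiu and Cara are not the same type" must be true — and it is.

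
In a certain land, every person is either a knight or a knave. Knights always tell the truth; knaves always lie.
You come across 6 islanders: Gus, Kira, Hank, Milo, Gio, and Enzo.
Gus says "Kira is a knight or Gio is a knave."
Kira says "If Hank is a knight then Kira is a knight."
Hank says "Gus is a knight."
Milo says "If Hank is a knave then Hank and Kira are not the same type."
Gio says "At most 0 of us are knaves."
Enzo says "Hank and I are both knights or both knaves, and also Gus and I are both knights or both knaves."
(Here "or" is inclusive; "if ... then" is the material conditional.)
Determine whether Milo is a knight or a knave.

Milo is a knight.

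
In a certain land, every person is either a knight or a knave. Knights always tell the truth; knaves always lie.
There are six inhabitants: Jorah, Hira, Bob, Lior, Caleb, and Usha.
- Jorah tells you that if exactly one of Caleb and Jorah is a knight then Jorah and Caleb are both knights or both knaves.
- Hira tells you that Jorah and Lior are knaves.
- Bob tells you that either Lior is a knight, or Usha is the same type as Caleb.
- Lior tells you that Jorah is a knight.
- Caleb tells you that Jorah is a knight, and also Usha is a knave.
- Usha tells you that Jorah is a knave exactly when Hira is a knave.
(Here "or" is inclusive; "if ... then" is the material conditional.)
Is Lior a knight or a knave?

Lior is a knight.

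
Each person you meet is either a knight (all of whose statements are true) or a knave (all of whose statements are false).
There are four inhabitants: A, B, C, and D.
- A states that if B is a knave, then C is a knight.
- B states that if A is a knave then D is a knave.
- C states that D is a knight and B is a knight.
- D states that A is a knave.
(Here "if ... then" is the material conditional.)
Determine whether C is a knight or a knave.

Consistent assignments: {A=knight, B=knight, C=knave, D=knave}; {A=knave, B=knave, C=knave, D=knight}
In every consistent assignment, C is a knave.

C is a knave.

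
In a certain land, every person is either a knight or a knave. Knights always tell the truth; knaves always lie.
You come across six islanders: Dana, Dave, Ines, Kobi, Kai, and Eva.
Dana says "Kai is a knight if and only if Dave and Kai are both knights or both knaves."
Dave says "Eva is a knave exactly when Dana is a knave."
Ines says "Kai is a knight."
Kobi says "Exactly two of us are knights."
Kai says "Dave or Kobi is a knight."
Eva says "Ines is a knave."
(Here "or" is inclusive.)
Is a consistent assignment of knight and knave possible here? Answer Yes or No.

Yes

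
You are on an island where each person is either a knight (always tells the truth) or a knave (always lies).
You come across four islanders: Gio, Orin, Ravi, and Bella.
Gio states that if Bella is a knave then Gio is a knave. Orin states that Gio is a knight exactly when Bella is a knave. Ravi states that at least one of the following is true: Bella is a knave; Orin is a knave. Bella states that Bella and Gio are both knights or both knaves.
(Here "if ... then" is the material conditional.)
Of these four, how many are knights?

The unique consistent assignment is Gio=knight, Orin=knave, Ravi=knight, Bella=knight.
That has 3 knights.

3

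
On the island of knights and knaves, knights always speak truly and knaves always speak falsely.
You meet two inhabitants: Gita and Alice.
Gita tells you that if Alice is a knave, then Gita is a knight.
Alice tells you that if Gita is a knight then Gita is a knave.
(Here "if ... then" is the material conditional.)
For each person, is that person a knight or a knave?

Gita is a knight and Alice is a knave.

Since Gita is a knight, "if Alice is a knave, then Gita is a knight" needs to be true, which holds.
Since Alice is a knave, "if Gita is a knight then Gita is a knave" needs to be False, which holds.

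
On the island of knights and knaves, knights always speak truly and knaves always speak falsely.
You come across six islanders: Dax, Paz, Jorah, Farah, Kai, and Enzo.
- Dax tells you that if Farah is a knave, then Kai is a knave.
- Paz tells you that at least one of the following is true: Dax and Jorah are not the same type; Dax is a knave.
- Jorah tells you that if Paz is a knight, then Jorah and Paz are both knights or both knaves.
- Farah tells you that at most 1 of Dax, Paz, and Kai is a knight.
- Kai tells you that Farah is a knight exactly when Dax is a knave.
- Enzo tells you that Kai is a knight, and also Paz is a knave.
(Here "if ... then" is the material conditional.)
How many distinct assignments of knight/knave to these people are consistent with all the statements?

1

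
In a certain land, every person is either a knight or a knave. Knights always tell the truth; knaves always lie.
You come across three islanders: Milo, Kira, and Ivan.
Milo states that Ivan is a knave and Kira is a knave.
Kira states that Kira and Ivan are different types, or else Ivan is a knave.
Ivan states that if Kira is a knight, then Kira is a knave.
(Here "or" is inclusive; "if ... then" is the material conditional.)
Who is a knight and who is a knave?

Milo is a knave, Kira is a knight, and Ivan is a knave.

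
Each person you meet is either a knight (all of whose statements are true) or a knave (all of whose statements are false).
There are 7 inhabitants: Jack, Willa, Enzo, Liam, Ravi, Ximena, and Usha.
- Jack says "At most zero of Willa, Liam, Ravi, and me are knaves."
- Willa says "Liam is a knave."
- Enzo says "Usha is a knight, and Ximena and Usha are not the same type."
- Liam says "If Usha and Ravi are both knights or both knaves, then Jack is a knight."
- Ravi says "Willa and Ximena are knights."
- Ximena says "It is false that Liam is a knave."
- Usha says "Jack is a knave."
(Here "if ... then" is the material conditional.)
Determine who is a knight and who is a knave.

Jack is a knave, Willa is a knave, Enzo is a knave, Liam is a knight, Ravi is a knave, Ximena is a knight, and Usha is a knight.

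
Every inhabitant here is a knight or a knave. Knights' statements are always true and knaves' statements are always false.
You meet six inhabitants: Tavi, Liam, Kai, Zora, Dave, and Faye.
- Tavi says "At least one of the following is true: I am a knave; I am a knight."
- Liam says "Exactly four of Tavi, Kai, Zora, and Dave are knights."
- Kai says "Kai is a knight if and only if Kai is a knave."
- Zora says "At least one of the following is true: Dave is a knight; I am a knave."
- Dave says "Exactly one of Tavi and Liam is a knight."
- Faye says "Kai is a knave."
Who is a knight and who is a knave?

Tavi is a knight, Liam is a knave, Kai is a knave, Zora is a knight, Dave is a knight, and Faye is a knight.

Tavi is a knight; "at least one of the following is true: I am a knave; I am a knight" is True, as required.
Since Liam is a knave, "exactly four of Tavi, Kai, Zora, and Dave are knights" needs to be false, which holds.
Kai is a knave, so "Kai is a knight if and only if Kai is a knave" must be false — and it is.
Zora is a knight, and the claim "at least one of the following is true: Dave is a knight; I am a knave" is indeed True.
As a knight, Dave's statement "exactly one of Tavi and Liam is a knight" should be True; it is.
Faye is a knight, and the claim "Kai is a knave" is indeed True.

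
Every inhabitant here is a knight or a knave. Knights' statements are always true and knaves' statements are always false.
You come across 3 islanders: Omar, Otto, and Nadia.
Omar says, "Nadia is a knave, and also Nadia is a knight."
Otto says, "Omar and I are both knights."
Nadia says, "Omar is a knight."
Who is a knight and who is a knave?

Suppose Omar is a knight. Then Omar's statement "Nadia is a knave, and also Nadia is a knight" would have to be true. Checking the 4 ways to assign the others, none is consistent with every speaker.
(For instance, with Otto=knave, Nadia=knave, Omar's claim "Nadia is a knave, and also Nadia is a knight" comes out false where it would need to be true.)
So Omar must be a knave, making "Nadia is a knave, and also Nadia is a knight" false. Taking Omar=knave, Otto=knave, Nadia=knave, each remaining statement checks out:
  Otto (knave): "Omar and I are both knights" — false. ✓
  Nadia (knave): "Omar is a knight" — false. ✓
This is the unique consistent assignment.

Knights: none. Knaves: Omar, Otto, and Nadia.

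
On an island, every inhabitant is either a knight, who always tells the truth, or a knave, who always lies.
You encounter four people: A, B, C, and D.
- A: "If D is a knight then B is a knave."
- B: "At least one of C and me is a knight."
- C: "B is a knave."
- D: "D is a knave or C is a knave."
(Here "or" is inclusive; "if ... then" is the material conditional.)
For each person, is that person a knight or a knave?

A is a knave, B is a knight, C is a knave, and D is a knight.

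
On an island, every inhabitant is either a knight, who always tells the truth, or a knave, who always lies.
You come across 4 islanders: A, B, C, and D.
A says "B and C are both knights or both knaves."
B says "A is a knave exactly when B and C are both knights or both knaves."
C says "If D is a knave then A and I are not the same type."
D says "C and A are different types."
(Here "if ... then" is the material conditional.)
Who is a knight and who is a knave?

A is a knave, so "B and C are both knights or both knaves" must be False — and it is.
B is a knave, and the claim "A is a knave exactly when B and C are both knights or both knaves" is indeed False.
C (knight): "if D is a knave then A and I are not the same type" — true. ✓
D is a knight, so "C and A are different types" must be true — and it is.

A is a knave, B is a knave, C is a knight, and D is a knight.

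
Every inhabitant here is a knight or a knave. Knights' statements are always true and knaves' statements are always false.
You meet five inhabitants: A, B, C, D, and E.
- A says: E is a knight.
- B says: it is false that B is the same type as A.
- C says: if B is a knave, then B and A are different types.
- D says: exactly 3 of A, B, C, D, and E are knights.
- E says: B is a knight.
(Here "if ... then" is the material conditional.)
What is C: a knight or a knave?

C is a knave.

Consistent assignments: {A=knave, B=knave, C=knave, D=knave, E=knave}
In every consistent assignment, C is a knave.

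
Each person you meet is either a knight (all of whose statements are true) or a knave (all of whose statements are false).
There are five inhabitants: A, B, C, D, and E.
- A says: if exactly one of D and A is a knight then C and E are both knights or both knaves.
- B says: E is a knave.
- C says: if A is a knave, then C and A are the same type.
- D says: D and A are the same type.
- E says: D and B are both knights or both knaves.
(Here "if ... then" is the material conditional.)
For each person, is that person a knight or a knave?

A is a knight, B is a knave, C is a knight, D is a knave, and E is a knight.

Suppose A is a knave. Then A's statement "if exactly one of D and A is a knight then C and E are both knights or both knaves" would have to be false. Checking the 16 ways to assign the others, none is consistent with every speaker.
(For instance, with B=knave, C=knight, D=knave, E=knight, A's claim "if exactly one of D and A is a knight then C and E are both knights or both knaves" comes out true where it would need to be false.)
So A must be a knight, making "if exactly one of D and A is a knight then C and E are both knights or both knaves" true. Taking A=knight, B=knave, C=knight, D=knave, E=knight, each remaining statement checks out:
  B (knave): "E is a knave" — false. ✓
  C (knight): "if A is a knave, then C and A are the same type" — true. ✓
  D (knave): "D and A are the same type" — false. ✓
  E (knight): "D and B are both knights or both knaves" — true. ✓
This is the unique consistent assignment.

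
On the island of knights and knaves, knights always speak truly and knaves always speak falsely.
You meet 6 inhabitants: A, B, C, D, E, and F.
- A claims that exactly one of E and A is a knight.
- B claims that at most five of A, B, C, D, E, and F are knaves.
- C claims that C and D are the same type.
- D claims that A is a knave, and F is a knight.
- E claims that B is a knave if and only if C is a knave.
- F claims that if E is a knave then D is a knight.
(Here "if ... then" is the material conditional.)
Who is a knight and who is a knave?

A is a knave, B is a knight, C is a knave, D is a knight, E is a knave, and F is a knight.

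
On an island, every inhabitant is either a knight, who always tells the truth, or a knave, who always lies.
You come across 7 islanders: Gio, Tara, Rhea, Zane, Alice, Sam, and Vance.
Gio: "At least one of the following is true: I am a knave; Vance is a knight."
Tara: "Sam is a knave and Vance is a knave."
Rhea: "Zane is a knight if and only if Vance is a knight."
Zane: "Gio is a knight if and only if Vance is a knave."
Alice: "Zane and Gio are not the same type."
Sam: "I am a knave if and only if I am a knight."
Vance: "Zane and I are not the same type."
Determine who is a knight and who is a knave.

Gio is a knight, Tara is a knave, Rhea is a knave, Zane is a knave, Alice is a knight, Sam is a knave, and Vance is a knight.

Gio is a knight; "at least one of the following is true: I am a knave; Vance is a knight" is true, as required.
Tara is a knave, so "Sam is a knave and Vance is a knave" must be false — and it is.
Rhea is a knave; "Zane is a knight if and only if Vance is a knight" is false, as required.
As a knave, Zane's statement "Gio is a knight if and only if Vance is a knave" should be false; it is.
Alice is a knight, so "Zane and Gio are not the same type" must be true — and it is.
As a knave, Sam's statement "I am a knave if and only if I am a knight" should be false; it is.
Since Vance is a knight, "Zane and I are not the same type" needs to be true, which holds.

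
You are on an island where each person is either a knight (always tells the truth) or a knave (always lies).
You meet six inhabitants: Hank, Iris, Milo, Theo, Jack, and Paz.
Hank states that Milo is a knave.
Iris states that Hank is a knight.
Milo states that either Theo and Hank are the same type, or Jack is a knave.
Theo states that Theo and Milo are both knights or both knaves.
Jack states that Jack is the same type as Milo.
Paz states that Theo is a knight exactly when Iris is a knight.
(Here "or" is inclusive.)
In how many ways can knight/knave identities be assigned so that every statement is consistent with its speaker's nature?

3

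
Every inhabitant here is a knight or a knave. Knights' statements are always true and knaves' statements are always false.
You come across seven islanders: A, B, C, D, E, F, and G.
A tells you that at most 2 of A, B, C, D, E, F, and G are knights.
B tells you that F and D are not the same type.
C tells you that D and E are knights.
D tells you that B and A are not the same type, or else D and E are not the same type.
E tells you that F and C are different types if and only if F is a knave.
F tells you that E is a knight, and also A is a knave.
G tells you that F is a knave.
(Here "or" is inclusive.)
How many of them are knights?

3

The unique consistent assignment is A=knave, B=knight, C=knave, D=knight, E=knave, F=knave, G=knight.
That has 3 knights.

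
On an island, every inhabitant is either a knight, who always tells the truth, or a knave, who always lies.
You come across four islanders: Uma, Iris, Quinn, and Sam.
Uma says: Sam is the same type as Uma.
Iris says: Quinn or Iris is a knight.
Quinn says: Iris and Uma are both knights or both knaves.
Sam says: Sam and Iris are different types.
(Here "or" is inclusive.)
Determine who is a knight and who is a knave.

Knights: Uma and Sam. Knaves: Iris and Quinn.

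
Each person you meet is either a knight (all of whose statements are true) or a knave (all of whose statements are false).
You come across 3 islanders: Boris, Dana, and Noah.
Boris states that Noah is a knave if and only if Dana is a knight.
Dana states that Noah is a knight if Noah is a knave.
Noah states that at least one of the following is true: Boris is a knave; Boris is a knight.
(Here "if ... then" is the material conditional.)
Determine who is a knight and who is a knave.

Boris is a knave, Dana is a knight, and Noah is a knight.

Boris is a knave, so "Noah is a knave if and only if Dana is a knight" must be False — and it is.
Dana is a knight; "Noah is a knight if Noah is a knave" is True, as required.
Noah is a knight, so "at least one of the following is true: Boris is a knave; Boris is a knight" must be True — and it is.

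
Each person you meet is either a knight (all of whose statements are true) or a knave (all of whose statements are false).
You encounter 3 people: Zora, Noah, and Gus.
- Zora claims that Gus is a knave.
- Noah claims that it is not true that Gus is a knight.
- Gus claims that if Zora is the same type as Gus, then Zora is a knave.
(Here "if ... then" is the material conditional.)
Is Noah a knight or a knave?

Noah is a knave.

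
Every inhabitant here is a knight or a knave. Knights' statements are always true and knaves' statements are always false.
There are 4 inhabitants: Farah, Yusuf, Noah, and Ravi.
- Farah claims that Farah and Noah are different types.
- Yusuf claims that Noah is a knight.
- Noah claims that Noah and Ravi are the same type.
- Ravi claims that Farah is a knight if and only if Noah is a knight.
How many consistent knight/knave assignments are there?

Consistent assignments:
  Farah=knave, Yusuf=knave, Noah=knave, Ravi=knight

1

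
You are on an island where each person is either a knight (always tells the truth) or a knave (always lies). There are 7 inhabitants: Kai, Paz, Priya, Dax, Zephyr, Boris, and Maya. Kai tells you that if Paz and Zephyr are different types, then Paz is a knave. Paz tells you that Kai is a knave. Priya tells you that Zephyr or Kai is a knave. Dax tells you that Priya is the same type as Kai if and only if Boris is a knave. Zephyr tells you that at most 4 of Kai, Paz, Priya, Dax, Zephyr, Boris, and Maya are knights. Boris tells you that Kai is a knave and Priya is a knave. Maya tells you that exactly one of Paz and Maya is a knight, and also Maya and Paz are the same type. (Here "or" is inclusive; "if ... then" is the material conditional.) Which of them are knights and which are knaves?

Knights: Kai and Zephyr. Knaves: Paz, Priya, Dax, Boris, and Maya.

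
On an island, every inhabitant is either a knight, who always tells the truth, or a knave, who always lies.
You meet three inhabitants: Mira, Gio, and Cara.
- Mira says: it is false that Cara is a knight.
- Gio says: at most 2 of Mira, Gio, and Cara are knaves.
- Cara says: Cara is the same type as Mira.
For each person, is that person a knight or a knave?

Mira is a knight, and the claim "it is false that Cara is a knight" is indeed True.
As a knight, Gio's statement "at most 2 of Mira, Gio, and Cara are knaves" should be True; it is.
Cara is a knave, so "Cara is the same type as Mira" must be false — and it is.

Mira is a knight, Gio is a knight, and Cara is a knave.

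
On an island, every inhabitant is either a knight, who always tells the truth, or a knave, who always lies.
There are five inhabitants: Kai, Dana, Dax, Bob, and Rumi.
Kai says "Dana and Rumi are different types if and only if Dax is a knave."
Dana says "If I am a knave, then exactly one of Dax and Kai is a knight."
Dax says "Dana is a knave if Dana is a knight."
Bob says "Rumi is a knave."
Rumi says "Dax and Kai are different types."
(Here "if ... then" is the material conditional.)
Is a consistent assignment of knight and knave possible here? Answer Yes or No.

One consistent assignment: Kai=knight, Dana=knave, Dax=knight, Bob=knight, Rumi=knave.

Yes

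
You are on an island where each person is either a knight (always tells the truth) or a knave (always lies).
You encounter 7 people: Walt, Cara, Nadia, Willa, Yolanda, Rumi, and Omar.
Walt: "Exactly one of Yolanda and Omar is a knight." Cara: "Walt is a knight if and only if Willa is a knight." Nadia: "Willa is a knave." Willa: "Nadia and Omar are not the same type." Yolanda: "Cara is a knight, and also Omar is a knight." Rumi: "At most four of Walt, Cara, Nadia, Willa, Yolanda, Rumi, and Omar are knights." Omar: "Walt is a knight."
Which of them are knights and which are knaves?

Knights: Walt, Nadia, Rumi, and Omar. Knaves: Cara, Willa, and Yolanda.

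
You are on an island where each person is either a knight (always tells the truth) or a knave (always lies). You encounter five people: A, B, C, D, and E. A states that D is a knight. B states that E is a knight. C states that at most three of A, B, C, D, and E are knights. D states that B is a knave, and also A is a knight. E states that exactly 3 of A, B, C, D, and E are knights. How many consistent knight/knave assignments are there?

Consistent assignments:
  A=knave, B=knight, C=knight, D=knave, E=knight
  A=knave, B=knave, C=knight, D=knave, E=knave

2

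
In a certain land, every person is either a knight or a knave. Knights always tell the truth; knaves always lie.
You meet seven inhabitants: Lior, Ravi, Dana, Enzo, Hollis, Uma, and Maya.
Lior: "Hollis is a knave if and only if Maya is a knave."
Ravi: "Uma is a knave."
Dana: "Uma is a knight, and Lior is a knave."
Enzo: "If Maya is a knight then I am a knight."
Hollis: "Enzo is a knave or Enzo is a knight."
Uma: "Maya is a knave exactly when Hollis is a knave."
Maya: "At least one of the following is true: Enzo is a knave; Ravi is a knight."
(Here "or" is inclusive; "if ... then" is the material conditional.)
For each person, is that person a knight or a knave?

Lior is a knight, so "Hollis is a knave if and only if Maya is a knave" must be True — and it is.
Ravi (knave): "Uma is a knave" — False. ✓
Since Dana is a knave, "Uma is a knight, and Lior is a knave" needs to be False, which holds.
Enzo is a knave, and the claim "if Maya is a knight then I am a knight" is indeed False.
As a knight, Hollis's statement "Enzo is a knave or Enzo is a knight" should be True; it is.
As a knight, Uma's statement "Maya is a knave exactly when Hollis is a knave" should be True; it is.
Maya is a knight, and the claim "at least one of the following is true: Enzo is a knave; Ravi is a knight" is indeed True.

Lior is a knight, Ravi is a knave, Dana is a knave, Enzo is a knave, Hollis is a knight, Uma is a knight, and Maya is a knight.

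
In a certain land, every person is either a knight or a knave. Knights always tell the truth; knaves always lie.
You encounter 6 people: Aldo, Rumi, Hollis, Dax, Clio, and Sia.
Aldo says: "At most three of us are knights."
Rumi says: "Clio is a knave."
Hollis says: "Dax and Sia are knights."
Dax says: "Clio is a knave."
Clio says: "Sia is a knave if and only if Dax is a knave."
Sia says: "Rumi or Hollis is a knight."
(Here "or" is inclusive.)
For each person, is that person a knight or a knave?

Aldo is a knight, Rumi is a knave, Hollis is a knave, Dax is a knave, Clio is a knight, and Sia is a knave.

As a knight, Aldo's statement "at most three of us are knights" should be True; it is.
Rumi (knave): "Clio is a knave" — false. ✓
Hollis is a knave; "Dax and Sia are knights" is false, as required.
Since Dax is a knave, "Clio is a knave" needs to be false, which holds.
As a knight, Clio's statement "Sia is a knave if and only if Dax is a knave" should be True; it is.
Since Sia is a knave, "Rumi or Hollis is a knight" needs to be false, which holds.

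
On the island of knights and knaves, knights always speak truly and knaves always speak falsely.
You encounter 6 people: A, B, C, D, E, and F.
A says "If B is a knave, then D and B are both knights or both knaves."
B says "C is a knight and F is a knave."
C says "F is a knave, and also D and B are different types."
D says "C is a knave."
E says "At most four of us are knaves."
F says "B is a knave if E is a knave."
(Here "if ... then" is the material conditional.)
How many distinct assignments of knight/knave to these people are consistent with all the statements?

1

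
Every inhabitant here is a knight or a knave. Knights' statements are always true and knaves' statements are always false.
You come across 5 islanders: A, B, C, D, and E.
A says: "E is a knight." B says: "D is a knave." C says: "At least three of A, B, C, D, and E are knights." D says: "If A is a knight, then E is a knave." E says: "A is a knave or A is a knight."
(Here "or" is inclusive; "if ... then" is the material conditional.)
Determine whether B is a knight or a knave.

B is a knight.

Consistent assignments: {A=knight, B=knight, C=knight, D=knave, E=knight}
In every consistent assignment, B is a knight.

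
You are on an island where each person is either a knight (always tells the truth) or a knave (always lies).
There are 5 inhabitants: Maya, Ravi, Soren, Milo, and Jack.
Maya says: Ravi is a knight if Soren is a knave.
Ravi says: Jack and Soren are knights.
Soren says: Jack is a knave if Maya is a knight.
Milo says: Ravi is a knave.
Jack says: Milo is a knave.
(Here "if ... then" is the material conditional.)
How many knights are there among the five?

The unique consistent assignment is Maya=knight, Ravi=knave, Soren=knight, Milo=knight, Jack=knave.
That has 3 knights.

3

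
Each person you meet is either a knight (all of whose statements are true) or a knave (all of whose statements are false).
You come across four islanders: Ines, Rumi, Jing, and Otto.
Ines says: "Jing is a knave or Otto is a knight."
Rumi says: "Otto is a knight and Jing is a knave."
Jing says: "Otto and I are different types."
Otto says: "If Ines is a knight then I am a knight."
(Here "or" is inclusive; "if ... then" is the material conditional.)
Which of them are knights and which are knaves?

Ines is a knight, Rumi is a knave, Jing is a knave, and Otto is a knave.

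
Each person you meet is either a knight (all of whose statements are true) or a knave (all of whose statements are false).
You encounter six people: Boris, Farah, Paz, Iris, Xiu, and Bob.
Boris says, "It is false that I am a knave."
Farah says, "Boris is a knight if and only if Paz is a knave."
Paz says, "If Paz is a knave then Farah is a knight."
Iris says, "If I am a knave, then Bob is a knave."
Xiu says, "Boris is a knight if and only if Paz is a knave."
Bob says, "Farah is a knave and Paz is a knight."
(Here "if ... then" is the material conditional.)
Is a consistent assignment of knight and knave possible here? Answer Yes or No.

One consistent assignment: Boris=knight, Farah=knave, Paz=knight, Iris=knight, Xiu=knave, Bob=knight.

Yes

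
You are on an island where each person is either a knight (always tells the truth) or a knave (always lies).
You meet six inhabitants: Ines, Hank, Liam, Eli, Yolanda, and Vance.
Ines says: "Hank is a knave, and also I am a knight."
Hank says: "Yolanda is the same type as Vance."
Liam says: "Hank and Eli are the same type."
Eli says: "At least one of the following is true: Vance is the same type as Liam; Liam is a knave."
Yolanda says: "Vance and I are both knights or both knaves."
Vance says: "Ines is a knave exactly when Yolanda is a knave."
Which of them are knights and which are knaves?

Ines is a knave, Hank is a knave, Liam is a knave, Eli is a knight, Yolanda is a knave, and Vance is a knight.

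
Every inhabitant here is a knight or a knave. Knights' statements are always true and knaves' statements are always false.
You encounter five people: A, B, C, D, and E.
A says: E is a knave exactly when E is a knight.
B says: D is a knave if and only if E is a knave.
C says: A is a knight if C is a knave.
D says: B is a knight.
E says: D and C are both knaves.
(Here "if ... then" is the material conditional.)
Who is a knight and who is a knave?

A is a knave, B is a knave, C is a knave, D is a knave, and E is a knight.

A is a knave, so "E is a knave exactly when E is a knight" must be False — and it is.
B is a knave, so "D is a knave if and only if E is a knave" must be False — and it is.
C is a knave, and the claim "A is a knight if C is a knave" is indeed False.
Since D is a knave, "B is a knight" needs to be False, which holds.
E is a knight; "D and C are both knaves" is True, as required.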